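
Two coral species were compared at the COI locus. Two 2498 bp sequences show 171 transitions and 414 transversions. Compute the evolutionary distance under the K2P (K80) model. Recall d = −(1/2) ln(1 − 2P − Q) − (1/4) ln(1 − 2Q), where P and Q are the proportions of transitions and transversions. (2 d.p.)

0.28

P = 171/2498 ≈ 0.068455 and Q = 414/2498 ≈ 0.165733.
Under the Kimura two-parameter model, d = −½ ln(1 − 2P − Q) − ¼ ln(1 − 2Q).
1 − 2P − Q = 0.697357, giving −½ ln(0.697357) = 0.180229.
1 − 2Q = 0.668534, giving −¼ ln(0.668534) = 0.100667.
d = 0.180229 + 0.100667 = 0.280896.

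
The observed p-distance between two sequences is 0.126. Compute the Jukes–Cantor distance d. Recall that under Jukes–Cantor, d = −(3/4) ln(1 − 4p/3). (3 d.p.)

0.138

d = −(3/4) ln(1 − 4p/3) = −0.75 ln(1 − 0.168) = −0.75 ln(0.832)
  = −0.75 × (-0.183923) = 0.137942 substitutions/site.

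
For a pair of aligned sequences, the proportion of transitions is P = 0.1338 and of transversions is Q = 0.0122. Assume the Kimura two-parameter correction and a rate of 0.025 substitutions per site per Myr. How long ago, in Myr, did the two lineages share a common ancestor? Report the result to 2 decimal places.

3.41

Under the Kimura two-parameter model, d = −½ ln(1 − 2P − Q) − ¼ ln(1 − 2Q).
1 − 2P − Q = 0.7202, giving −½ ln(0.7202) = 0.164113.
1 − 2Q = 0.9756, giving −¼ ln(0.9756) = 0.006176.
d = 0.164113 + 0.006176 = 0.170289.
Under a molecular clock d = 2μt, so t = d/(2μ) = 0.170289 / (2 × 0.025) = 3.41 Myr.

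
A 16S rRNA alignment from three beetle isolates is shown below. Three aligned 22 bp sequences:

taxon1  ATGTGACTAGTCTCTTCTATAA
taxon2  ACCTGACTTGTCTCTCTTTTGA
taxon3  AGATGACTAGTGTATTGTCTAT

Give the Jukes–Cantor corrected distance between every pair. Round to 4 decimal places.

taxon1–taxon2: 7/22 sites differ → p ≈ 0.318182, d = −0.75 ln(1 − 0.424243) = 0.414052 ≈ 0.4141.
taxon1–taxon3: 7/22 sites differ → p ≈ 0.318182, d = −0.75 ln(1 − 0.424243) = 0.414052 ≈ 0.4141.
taxon2–taxon3: 10/22 sites differ → p ≈ 0.454545, d = −0.75 ln(1 − 0.60606) = 0.698667 ≈ 0.6987.

d(taxon1,taxon2) = 0.4141, d(taxon1,taxon3) = 0.4141, d(taxon2,taxon3) = 0.6987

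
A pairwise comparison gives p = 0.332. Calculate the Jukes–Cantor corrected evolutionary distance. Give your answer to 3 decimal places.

0.438

d = −(3/4) ln(1 − 4p/3) = −0.75 ln(1 − 0.442667) = −0.75 ln(0.557333)
  = −0.75 × (-0.584592) = 0.438444 substitutions/site.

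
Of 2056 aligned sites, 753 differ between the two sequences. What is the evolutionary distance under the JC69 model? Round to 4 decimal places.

p = 753/2056 ≈ 0.366245.
d = −(3/4) ln(1 − 4p/3) = −0.75 ln(1 − 0.488327) = −0.75 ln(0.511673)
  = −0.75 × (-0.670070) = 0.502553 substitutions/site.

0.5026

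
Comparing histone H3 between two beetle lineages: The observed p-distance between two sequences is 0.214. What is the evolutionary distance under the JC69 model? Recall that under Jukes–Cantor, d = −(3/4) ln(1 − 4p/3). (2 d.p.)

d = −(3/4) ln(1 − 4p/3) = −0.75 ln(1 − 0.285333) = −0.75 ln(0.714667)
  = −0.75 × (-0.335939) = 0.251954 substitutions/site.

0.25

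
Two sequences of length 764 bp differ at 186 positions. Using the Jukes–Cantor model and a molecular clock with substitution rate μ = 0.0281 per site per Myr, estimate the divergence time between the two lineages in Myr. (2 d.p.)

5.24

p = 186/764 ≈ 0.243455.
d = −(3/4) ln(1 − 4p/3) = −0.75 ln(1 − 0.324607) = −0.75 ln(0.675393)
  = −0.75 × (-0.392461) = 0.294346 substitutions/site.
Under a molecular clock d = 2μt, so t = d/(2μ) = 0.294346 / (2 × 0.0281) = 5.24 Myr.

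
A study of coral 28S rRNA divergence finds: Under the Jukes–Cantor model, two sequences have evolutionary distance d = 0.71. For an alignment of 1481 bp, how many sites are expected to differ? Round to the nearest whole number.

680

Invert JC69: p = (3/4)(1 − e^(−4d/3)) = 0.75 × (1 − e^(-0.946667)) = 0.75 × (1 − 0.388032) = 0.458976.
Expected differing sites = pL ≈ 0.458976 × 1481 = 679.743456 ≈ 680.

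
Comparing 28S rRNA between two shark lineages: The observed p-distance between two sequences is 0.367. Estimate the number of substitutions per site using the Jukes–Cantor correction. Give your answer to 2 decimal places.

d = −(3/4) ln(1 − 4p/3) = −0.75 ln(1 − 0.489333) = −0.75 ln(0.510667)
  = −0.75 × (-0.672038) = 0.504029 substitutions/site.

0.50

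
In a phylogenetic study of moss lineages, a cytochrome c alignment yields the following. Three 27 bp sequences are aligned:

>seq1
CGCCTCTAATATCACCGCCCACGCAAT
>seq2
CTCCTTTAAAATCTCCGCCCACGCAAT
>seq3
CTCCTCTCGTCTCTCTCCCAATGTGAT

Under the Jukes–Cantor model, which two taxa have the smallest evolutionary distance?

seq1 and seq2

seq1–seq2: 4/27 differ, p = 0.148, d = 0.165.
seq1–seq3: 11/27 differ, p = 0.407, d = 0.588.
seq2–seq3: 11/27 differ, p = 0.407, d = 0.588.
The smallest distance is between seq1 and seq2.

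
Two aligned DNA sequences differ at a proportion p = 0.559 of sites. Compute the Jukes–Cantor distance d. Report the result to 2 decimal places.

1.03

d = −(3/4) ln(1 − 4p/3) = −0.75 ln(1 − 0.745333) = −0.75 ln(0.254667)
  = −0.75 × (-1.367798) = 1.025849 substitutions/site.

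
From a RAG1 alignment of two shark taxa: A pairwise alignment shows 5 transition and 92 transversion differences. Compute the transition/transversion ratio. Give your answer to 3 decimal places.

0.054

R = 5/92 = 0.054347… ≈ 0.054 (to 3 d.p.).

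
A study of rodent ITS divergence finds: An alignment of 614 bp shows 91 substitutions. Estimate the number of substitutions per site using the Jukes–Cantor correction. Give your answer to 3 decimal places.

0.165

p = 91/614 ≈ 0.148208.
d = −(3/4) ln(1 − 4p/3) = −0.75 ln(1 − 0.197611) = −0.75 ln(0.802389)
  = −0.75 × (-0.220162) = 0.165122 substitutions/site.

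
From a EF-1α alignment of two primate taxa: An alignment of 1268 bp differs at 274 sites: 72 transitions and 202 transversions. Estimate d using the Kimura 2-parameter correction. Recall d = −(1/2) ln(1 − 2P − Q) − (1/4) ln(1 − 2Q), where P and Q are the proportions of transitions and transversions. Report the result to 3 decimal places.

0.255

P = 72/1268 ≈ 0.056782 and Q = 202/1268 ≈ 0.159306.
Under the Kimura two-parameter model, d = −½ ln(1 − 2P − Q) − ¼ ln(1 − 2Q).
1 − 2P − Q = 0.72713, giving −½ ln(0.72713) = 0.159325.
1 − 2Q = 0.681388, giving −¼ ln(0.681388) = 0.095906.
d = 0.159325 + 0.095906 = 0.255231.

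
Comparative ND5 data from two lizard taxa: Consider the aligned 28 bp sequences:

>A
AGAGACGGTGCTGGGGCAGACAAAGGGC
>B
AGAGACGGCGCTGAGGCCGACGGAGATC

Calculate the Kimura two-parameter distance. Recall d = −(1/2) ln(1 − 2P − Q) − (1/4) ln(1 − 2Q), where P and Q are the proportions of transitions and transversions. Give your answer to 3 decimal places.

Of 28 sites, 5 differences are transitions and 2 are transversions, so P = 5/28 ≈ 0.178571 and Q = 2/28 ≈ 0.071429.
Under the Kimura two-parameter model, d = −½ ln(1 − 2P − Q) − ¼ ln(1 − 2Q).
1 − 2P − Q = 0.571429, giving −½ ln(0.571429) = 0.279808.
1 − 2Q = 0.857142, giving −¼ ln(0.857142) = 0.038538.
d = 0.279808 + 0.038538 = 0.318346.

0.318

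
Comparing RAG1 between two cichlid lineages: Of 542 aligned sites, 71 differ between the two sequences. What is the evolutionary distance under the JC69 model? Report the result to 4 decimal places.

0.1440

p = 71/542 ≈ 0.130996.
d = −(3/4) ln(1 − 4p/3) = −0.75 ln(1 − 0.174661) = −0.75 ln(0.825339)
  = −0.75 × (-0.191961) = 0.143971 substitutions/site.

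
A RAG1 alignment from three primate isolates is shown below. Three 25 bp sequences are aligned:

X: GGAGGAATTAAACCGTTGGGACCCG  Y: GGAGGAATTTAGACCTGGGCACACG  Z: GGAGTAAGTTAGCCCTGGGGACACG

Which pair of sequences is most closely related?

Y and Z

X–Y: 7/25 differ, p = 0.280, d = 0.351.
X–Z: 7/25 differ, p = 0.280, d = 0.351.
Y–Z: 4/25 differ, p = 0.160, d = 0.180.
The smallest distance is between Y and Z.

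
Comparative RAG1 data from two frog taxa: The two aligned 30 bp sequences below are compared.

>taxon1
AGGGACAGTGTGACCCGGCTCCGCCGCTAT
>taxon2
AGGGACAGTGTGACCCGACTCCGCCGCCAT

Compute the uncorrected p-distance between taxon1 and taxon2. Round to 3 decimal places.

0.067

The sequences differ at 2 of 30 positions (sites 18, 28).
p = 2/30 = 0.066666… ≈ 0.067 (to 3 d.p.).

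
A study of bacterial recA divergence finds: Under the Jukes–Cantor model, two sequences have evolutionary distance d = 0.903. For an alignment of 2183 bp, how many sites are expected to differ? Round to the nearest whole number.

Invert JC69: p = (3/4)(1 − e^(−4d/3)) = 0.75 × (1 − e^(-1.204)) = 0.75 × (1 − 0.299992) = 0.525006.
Expected differing sites = pL ≈ 0.525006 × 2183 = 1146.088098 ≈ 1146.

1146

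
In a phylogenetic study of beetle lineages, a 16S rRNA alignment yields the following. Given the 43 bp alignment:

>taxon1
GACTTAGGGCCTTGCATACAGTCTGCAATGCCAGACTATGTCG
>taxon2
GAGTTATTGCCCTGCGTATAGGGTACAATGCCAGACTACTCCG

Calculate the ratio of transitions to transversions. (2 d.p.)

Transitions are A↔G and C↔T; transversions are all other mismatches.
Transitions: 6. Transversions: 6.
R = 6/6 = 1.00.

1.00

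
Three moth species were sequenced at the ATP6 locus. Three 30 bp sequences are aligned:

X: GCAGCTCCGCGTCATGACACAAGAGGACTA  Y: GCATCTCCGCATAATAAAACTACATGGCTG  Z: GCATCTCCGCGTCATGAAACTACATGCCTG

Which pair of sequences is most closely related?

Y and Z

X–Y: 10/30 differ, p = 0.333, d = 0.441.
X–Z: 7/30 differ, p = 0.233, d = 0.280.
Y–Z: 4/30 differ, p = 0.133, d = 0.147.
The smallest distance is between Y and Z.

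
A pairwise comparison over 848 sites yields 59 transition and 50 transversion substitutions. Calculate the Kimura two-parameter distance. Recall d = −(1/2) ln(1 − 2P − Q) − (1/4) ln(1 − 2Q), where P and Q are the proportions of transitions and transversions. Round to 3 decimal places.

0.142

P = 59/848 ≈ 0.069575 and Q = 50/848 ≈ 0.058962.
Under the Kimura two-parameter model, d = −½ ln(1 − 2P − Q) − ¼ ln(1 − 2Q).
1 − 2P − Q = 0.801888, giving −½ ln(0.801888) = 0.110393.
1 − 2Q = 0.882076, giving −¼ ln(0.882076) = 0.031369.
d = 0.110393 + 0.031369 = 0.141762.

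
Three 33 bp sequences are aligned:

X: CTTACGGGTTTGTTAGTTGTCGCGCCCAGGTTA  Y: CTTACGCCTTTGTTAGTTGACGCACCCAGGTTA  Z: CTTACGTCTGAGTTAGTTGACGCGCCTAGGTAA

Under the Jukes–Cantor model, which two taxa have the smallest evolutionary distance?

X and Y

X–Y: 4/33 differ, p = 0.121, d = 0.132.
X–Z: 7/33 differ, p = 0.212, d = 0.249.
Y–Z: 6/33 differ, p = 0.182, d = 0.208.
The smallest distance is between X and Y.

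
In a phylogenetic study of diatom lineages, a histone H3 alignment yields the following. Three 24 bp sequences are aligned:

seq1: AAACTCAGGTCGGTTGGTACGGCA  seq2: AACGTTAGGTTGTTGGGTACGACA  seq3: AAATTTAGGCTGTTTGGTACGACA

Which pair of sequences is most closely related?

seq1–seq2: 7/24 differ, p = 0.292, d = 0.369.
seq1–seq3: 6/24 differ, p = 0.250, d = 0.304.
seq2–seq3: 4/24 differ, p = 0.167, d = 0.188.
The smallest distance is between seq2 and seq3.

seq2 and seq3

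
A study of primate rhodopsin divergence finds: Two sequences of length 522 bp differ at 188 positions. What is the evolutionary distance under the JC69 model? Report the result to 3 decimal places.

0.491

p = 188/522 ≈ 0.360153.
d = −(3/4) ln(1 − 4p/3) = −0.75 ln(1 − 0.480204) = −0.75 ln(0.519796)
  = −0.75 × (-0.654319) = 0.490739 substitutions/site.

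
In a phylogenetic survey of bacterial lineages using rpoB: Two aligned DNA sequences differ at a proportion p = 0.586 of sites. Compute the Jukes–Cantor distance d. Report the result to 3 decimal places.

d = −(3/4) ln(1 − 4p/3) = −0.75 ln(1 − 0.781333) = −0.75 ln(0.218667)
  = −0.75 × (-1.520205) = 1.140154 substitutions/site.

1.140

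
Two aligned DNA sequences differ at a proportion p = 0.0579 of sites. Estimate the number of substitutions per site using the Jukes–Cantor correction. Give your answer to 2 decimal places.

0.06

d = −(3/4) ln(1 − 4p/3) = −0.75 ln(1 − 0.0772) = −0.75 ln(0.9228)
  = −0.75 × (-0.080343) = 0.060257 substitutions/site.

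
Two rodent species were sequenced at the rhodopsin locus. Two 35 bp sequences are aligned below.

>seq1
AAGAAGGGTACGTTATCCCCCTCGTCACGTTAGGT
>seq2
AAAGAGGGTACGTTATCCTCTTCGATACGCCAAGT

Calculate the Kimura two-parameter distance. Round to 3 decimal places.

0.347

Of 35 sites, 8 differences are transitions and 1 are transversions, so P = 8/35 ≈ 0.228571 and Q = 1/35 ≈ 0.028571.
Under the Kimura two-parameter model, d = −½ ln(1 − 2P − Q) − ¼ ln(1 − 2Q).
1 − 2P − Q = 0.514287, giving −½ ln(0.514287) = 0.332487.
1 − 2Q = 0.942858, giving −¼ ln(0.942858) = 0.014710.
d = 0.332487 + 0.014710 = 0.347197.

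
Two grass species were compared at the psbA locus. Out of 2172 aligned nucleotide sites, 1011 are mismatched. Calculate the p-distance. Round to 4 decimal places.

0.4655

p = 1011/2172 = 0.465469… ≈ 0.4655 (to 4 d.p.).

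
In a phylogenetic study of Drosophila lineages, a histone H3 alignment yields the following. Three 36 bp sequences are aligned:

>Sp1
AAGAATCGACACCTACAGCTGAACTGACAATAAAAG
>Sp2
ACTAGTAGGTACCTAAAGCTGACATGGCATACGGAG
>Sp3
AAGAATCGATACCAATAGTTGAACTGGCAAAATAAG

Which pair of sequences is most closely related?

Sp1–Sp2: 15/36 differ, p = 0.417, d = 0.608.
Sp1–Sp3: 7/36 differ, p = 0.194, d = 0.225.
Sp2–Sp3: 14/36 differ, p = 0.389, d = 0.548.
The smallest distance is between Sp1 and Sp3.

Sp1 and Sp3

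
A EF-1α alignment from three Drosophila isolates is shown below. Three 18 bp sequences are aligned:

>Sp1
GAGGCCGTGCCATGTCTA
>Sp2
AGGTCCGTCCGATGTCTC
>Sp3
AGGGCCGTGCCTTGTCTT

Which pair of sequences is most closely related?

Sp1–Sp2: 6/18 differ, p = 0.333, d = 0.441.
Sp1–Sp3: 4/18 differ, p = 0.222, d = 0.264.
Sp2–Sp3: 5/18 differ, p = 0.278, d = 0.347.
The smallest distance is between Sp1 and Sp3.

Sp1 and Sp3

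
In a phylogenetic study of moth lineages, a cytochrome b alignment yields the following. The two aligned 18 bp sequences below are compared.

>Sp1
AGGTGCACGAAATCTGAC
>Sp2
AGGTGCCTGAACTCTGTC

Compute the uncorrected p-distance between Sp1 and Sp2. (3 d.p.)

The sequences differ at 4 of 18 positions (sites 7, 8, 12, 17).
p = 4/18 = 0.222222… ≈ 0.222 (to 3 d.p.).

0.222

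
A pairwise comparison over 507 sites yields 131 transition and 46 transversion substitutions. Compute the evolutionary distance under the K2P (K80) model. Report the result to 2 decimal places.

P = 131/507 ≈ 0.258383 and Q = 46/507 ≈ 0.09073.
Under the Kimura two-parameter model, d = −½ ln(1 − 2P − Q) − ¼ ln(1 − 2Q).
1 − 2P − Q = 0.392504, giving −½ ln(0.392504) = 0.467604.
1 − 2Q = 0.81854, giving −¼ ln(0.81854) = 0.050058.
d = 0.467604 + 0.050058 = 0.517662.

0.52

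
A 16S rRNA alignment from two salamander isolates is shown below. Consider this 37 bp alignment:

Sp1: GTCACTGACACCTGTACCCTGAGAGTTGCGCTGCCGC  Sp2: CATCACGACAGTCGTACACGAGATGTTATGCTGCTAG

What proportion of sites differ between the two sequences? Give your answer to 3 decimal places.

The sequences differ at 20 of 37 positions.
p = 20/37 = 0.540540… ≈ 0.541 (to 3 d.p.).

0.541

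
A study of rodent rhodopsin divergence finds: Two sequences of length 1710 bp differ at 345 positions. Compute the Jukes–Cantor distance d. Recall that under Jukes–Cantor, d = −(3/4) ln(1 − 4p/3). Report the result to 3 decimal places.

p = 345/1710 ≈ 0.201754.
d = −(3/4) ln(1 − 4p/3) = −0.75 ln(1 − 0.269005) = −0.75 ln(0.730995)
  = −0.75 × (-0.313349) = 0.235012 substitutions/site.

0.235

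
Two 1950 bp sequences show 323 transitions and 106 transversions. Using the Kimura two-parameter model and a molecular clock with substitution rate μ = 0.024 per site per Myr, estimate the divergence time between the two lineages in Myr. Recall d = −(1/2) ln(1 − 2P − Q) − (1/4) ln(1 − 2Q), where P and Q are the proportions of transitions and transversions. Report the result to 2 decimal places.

5.67

P = 323/1950 ≈ 0.165641 and Q = 106/1950 ≈ 0.054359.
Under the Kimura two-parameter model, d = −½ ln(1 − 2P − Q) − ¼ ln(1 − 2Q).
1 − 2P − Q = 0.614359, giving −½ ln(0.614359) = 0.243588.
1 − 2Q = 0.891282, giving −¼ ln(0.891282) = 0.028774.
d = 0.243588 + 0.028774 = 0.272362.
Under a molecular clock d = 2μt, so t = d/(2μ) = 0.272362 / (2 × 0.024) = 5.67 Myr.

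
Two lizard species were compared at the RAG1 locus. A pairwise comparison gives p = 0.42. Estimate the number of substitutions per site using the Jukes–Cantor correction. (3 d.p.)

0.616

d = −(3/4) ln(1 − 4p/3) = −0.75 ln(1 − 0.56) = −0.75 ln(0.44)
  = −0.75 × (-0.820981) = 0.615736 substitutions/site.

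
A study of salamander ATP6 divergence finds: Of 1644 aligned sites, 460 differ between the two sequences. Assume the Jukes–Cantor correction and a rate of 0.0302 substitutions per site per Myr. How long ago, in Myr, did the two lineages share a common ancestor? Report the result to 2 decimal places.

5.80

p = 460/1644 ≈ 0.279805.
d = −(3/4) ln(1 − 4p/3) = −0.75 ln(1 − 0.373073) = −0.75 ln(0.626927)
  = −0.75 × (-0.466925) = 0.350194 substitutions/site.
Under a molecular clock d = 2μt, so t = d/(2μ) = 0.350194 / (2 × 0.0302) = 5.80 Myr.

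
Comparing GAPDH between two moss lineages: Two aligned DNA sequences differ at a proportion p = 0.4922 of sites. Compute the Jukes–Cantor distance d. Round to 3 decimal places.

0.801

d = −(3/4) ln(1 − 4p/3) = −0.75 ln(1 − 0.656267) = −0.75 ln(0.343733)
  = −0.75 × (-1.067890) = 0.800918 substitutions/site.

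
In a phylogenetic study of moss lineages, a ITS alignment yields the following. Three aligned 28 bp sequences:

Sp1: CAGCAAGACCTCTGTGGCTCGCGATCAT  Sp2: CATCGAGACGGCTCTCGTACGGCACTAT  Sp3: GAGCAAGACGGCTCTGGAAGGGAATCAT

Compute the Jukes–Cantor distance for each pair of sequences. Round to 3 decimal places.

d(Sp1,Sp2) = 0.635, d(Sp1,Sp3) = 0.420, d(Sp2,Sp3) = 0.420

Sp1–Sp2: 12/28 sites differ → p ≈ 0.428571, d = −0.75 ln(1 − 0.571428) = 0.635472 ≈ 0.635.
Sp1–Sp3: 9/28 sites differ → p ≈ 0.321429, d = −0.75 ln(1 − 0.428572) = 0.419713 ≈ 0.420.
Sp2–Sp3: 9/28 sites differ → p ≈ 0.321429, d = −0.75 ln(1 − 0.428572) = 0.419713 ≈ 0.420.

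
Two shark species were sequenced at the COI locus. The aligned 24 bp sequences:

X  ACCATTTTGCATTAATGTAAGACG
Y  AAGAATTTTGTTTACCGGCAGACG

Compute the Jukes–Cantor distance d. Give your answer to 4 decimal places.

The sequences differ at 10 of 24 sites (2, 3, 5, 9, 10, 11, 15, 16, 18, 19), so p = 10/24 ≈ 0.416667.
d = −(3/4) ln(1 − 4p/3) = −0.75 ln(1 − 0.555556) = −0.75 ln(0.444444)
  = −0.75 × (-0.810931) = 0.608198 substitutions/site.

0.6082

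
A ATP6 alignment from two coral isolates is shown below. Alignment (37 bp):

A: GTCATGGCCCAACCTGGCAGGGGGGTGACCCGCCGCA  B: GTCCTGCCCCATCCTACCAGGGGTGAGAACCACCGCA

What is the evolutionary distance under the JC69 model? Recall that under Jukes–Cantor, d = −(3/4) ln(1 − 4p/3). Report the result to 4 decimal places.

The sequences differ at 9 of 37 sites (4, 7, 12, 16, 17, 24, 26, 29, 32), so p = 9/37 ≈ 0.243243.
d = −(3/4) ln(1 − 4p/3) = −0.75 ln(1 − 0.324324) = −0.75 ln(0.675676)
  = −0.75 × (-0.392042) = 0.294032 substitutions/site.

0.2940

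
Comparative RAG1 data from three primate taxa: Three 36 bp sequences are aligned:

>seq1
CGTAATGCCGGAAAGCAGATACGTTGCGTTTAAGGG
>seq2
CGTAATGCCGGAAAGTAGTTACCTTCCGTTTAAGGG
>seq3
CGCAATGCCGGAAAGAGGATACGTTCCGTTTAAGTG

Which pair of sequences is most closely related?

seq1 and seq2

seq1–seq2: 4/36 differ, p = 0.111, d = 0.120.
seq1–seq3: 5/36 differ, p = 0.139, d = 0.154.
seq2–seq3: 6/36 differ, p = 0.167, d = 0.188.
The smallest distance is between seq1 and seq2.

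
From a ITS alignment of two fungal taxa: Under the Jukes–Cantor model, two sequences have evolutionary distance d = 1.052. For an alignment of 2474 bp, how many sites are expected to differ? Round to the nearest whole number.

Invert JC69: p = (3/4)(1 − e^(−4d/3)) = 0.75 × (1 − e^(-1.402667)) = 0.75 × (1 − 0.245940) = 0.565545.
Expected differing sites = pL ≈ 0.565545 × 2474 = 1399.15833 ≈ 1399.

1399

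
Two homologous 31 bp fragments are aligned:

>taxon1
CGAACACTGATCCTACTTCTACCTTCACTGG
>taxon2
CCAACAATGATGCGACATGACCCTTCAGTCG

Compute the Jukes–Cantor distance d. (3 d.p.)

The sequences differ at 10 of 31 sites (2, 7, 12, 14, 17, 19, 20, 21, 28, 30), so p = 10/31 ≈ 0.322581.
d = −(3/4) ln(1 − 4p/3) = −0.75 ln(1 − 0.430108) = −0.75 ln(0.569892)
  = −0.75 × (-0.562308) = 0.421731 substitutions/site.

0.422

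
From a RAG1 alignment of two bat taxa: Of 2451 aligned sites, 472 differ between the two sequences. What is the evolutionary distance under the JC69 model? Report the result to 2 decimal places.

0.22

p = 472/2451 ≈ 0.192574.
d = −(3/4) ln(1 − 4p/3) = −0.75 ln(1 − 0.256765) = −0.75 ln(0.743235)
  = −0.75 × (-0.296743) = 0.222557 substitutions/site.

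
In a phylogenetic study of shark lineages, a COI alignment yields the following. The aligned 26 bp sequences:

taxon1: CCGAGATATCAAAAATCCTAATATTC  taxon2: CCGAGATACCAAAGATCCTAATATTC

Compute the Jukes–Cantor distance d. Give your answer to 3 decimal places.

The sequences differ at 2 of 26 sites (9, 14), so p = 2/26 ≈ 0.076923.
d = −(3/4) ln(1 − 4p/3) = −0.75 ln(1 − 0.102564) = −0.75 ln(0.897436)
  = −0.75 × (-0.108213) = 0.081160 substitutions/site.

0.081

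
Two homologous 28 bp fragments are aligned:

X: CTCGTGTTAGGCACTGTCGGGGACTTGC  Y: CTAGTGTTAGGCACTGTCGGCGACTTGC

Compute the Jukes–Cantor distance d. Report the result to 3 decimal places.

0.075

The sequences differ at 2 of 28 sites (3, 21), so p = 2/28 ≈ 0.071429.
d = −(3/4) ln(1 − 4p/3) = −0.75 ln(1 − 0.095239) = −0.75 ln(0.904761)
  = −0.75 × (-0.100084) = 0.075063 substitutions/site.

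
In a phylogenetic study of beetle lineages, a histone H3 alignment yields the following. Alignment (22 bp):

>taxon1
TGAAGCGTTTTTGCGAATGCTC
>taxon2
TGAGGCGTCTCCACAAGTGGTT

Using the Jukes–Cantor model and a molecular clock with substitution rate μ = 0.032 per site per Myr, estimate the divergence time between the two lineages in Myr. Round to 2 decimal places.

9.24

The sequences differ at 9 of 22 sites (4, 9, 11, 12, 13, 15, 17, 20, 22), so p = 9/22 ≈ 0.409091.
d = −(3/4) ln(1 − 4p/3) = −0.75 ln(1 − 0.545455) = −0.75 ln(0.454545)
  = −0.75 × (-0.788458) = 0.591344 substitutions/site.
Under a molecular clock d = 2μt, so t = d/(2μ) = 0.591344 / (2 × 0.032) = 9.24 Myr.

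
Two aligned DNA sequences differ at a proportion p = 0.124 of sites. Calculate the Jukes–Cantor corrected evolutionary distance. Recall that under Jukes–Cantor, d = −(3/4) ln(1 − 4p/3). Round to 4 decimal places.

d = −(3/4) ln(1 − 4p/3) = −0.75 ln(1 − 0.165333) = −0.75 ln(0.834667)
  = −0.75 × (-0.180722) = 0.135542 substitutions/site.

0.1355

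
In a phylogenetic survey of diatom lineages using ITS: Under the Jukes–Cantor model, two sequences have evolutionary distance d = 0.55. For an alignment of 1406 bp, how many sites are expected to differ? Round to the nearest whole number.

548

Invert JC69: p = (3/4)(1 − e^(−4d/3)) = 0.75 × (1 − e^(-0.733333)) = 0.75 × (1 − 0.480305) = 0.389771.
Expected differing sites = pL ≈ 0.389771 × 1406 = 548.018026 ≈ 548.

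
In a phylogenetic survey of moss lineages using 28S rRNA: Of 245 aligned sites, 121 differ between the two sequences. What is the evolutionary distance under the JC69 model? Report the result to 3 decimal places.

p = 121/245 ≈ 0.493878.
d = −(3/4) ln(1 − 4p/3) = −0.75 ln(1 − 0.658504) = −0.75 ln(0.341496)
  = −0.75 × (-1.074419) = 0.805814 substitutions/site.

0.806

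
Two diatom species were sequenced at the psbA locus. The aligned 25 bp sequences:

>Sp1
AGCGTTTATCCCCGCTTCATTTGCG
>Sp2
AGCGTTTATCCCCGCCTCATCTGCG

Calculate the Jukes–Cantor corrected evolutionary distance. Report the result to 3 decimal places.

The sequences differ at 2 of 25 sites (16, 21), so p = 2/25 = 0.08.
d = −(3/4) ln(1 − 4p/3) = −0.75 ln(1 − 0.106667) = −0.75 ln(0.893333)
  = −0.75 × (-0.112796) = 0.084597 substitutions/site.

0.085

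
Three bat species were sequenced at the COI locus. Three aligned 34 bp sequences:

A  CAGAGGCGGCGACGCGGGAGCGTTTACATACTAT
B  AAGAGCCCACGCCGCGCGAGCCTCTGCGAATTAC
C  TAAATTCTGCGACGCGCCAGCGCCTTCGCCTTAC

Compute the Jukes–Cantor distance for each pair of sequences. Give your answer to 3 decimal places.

d(A,B) = 0.535, d(A,C) = 0.665, d(B,C) = 0.535

A–B: 13/34 sites differ → p ≈ 0.382353, d = −0.75 ln(1 − 0.509804) = 0.534712 ≈ 0.535.
A–C: 15/34 sites differ → p ≈ 0.441176, d = −0.75 ln(1 − 0.588235) = 0.665477 ≈ 0.665.
B–C: 13/34 sites differ → p ≈ 0.382353, d = −0.75 ln(1 − 0.509804) = 0.534712 ≈ 0.535.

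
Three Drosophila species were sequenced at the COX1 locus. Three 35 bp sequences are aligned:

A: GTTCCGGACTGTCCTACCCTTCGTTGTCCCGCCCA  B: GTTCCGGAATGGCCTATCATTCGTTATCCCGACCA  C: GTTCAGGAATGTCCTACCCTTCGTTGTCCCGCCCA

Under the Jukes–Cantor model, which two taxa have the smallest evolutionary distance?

A–B: 6/35 differ, p = 0.171, d = 0.195.
A–C: 2/35 differ, p = 0.057, d = 0.059.
B–C: 6/35 differ, p = 0.171, d = 0.195.
The smallest distance is between A and C.

A and C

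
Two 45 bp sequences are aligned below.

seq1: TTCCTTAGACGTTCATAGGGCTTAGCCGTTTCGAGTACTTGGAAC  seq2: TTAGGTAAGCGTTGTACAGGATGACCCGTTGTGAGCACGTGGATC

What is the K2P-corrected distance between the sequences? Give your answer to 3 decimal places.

0.573

Of 45 sites, 5 differences are transitions and 13 are transversions, so P = 5/45 ≈ 0.111111 and Q = 13/45 ≈ 0.288889.
Under the Kimura two-parameter model, d = −½ ln(1 − 2P − Q) − ¼ ln(1 − 2Q).
1 − 2P − Q = 0.488889, giving −½ ln(0.488889) = 0.357810.
1 − 2Q = 0.422222, giving −¼ ln(0.422222) = 0.215556.
d = 0.357810 + 0.215556 = 0.573366.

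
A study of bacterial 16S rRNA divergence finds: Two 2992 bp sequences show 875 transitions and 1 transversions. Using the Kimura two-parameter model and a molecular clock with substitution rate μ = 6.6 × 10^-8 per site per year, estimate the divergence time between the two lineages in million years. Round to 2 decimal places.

P = 875/2992 ≈ 0.292447 and Q = 1/2992 ≈ 0.000334.
Under the Kimura two-parameter model, d = −½ ln(1 − 2P − Q) − ¼ ln(1 − 2Q).
1 − 2P − Q = 0.414772, giving −½ ln(0.414772) = 0.440013.
1 − 2Q = 0.999332, giving −¼ ln(0.999332) = 0.000167.
d = 0.440013 + 0.000167 = 0.440180.
Under a molecular clock d = 2μt, so t = d/(2μ) = 0.440180 / (2 × 6.6 × 10^-8) = 3.33 million years.

3.33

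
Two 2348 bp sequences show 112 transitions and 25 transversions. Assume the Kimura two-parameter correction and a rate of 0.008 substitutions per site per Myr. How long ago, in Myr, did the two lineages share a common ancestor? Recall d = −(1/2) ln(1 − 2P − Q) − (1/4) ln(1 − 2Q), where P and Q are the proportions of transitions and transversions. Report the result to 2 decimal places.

3.84

P = 112/2348 ≈ 0.0477 and Q = 25/2348 ≈ 0.010647.
Under the Kimura two-parameter model, d = −½ ln(1 − 2P − Q) − ¼ ln(1 − 2Q).
1 − 2P − Q = 0.893953, giving −½ ln(0.893953) = 0.056051.
1 − 2Q = 0.978706, giving −¼ ln(0.978706) = 0.005381.
d = 0.056051 + 0.005381 = 0.061432.
Under a molecular clock d = 2μt, so t = d/(2μ) = 0.061432 / (2 × 0.008) = 3.84 Myr.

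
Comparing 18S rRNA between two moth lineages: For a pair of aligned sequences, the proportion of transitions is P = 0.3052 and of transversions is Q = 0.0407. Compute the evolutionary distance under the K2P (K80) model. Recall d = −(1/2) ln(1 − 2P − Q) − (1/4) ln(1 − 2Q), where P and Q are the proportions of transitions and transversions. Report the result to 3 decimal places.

Under the Kimura two-parameter model, d = −½ ln(1 − 2P − Q) − ¼ ln(1 − 2Q).
1 − 2P − Q = 0.3489, giving −½ ln(0.3489) = 0.526485.
1 − 2Q = 0.9186, giving −¼ ln(0.9186) = 0.021226.
d = 0.526485 + 0.021226 = 0.547711.

0.548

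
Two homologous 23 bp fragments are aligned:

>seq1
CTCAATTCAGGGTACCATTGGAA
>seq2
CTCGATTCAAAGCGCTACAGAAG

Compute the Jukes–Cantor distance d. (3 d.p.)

0.650

The sequences differ at 10 of 23 sites (4, 10, 11, 13, 14, 16, 18, 19, 21, 23), so p = 10/23 ≈ 0.434783.
d = −(3/4) ln(1 − 4p/3) = −0.75 ln(1 − 0.579711) = −0.75 ln(0.420289)
  = −0.75 × (-0.866813) = 0.650110 substitutions/site.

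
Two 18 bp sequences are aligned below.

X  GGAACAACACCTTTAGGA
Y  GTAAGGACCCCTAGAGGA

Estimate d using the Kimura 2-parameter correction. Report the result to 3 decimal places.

Of 18 sites, 1 differences are transitions and 5 are transversions, so P = 1/18 ≈ 0.055556 and Q = 5/18 ≈ 0.277778.
Under the Kimura two-parameter model, d = −½ ln(1 − 2P − Q) − ¼ ln(1 − 2Q).
1 − 2P − Q = 0.61111, giving −½ ln(0.61111) = 0.246239.
1 − 2Q = 0.444444, giving −¼ ln(0.444444) = 0.202733.
d = 0.246239 + 0.202733 = 0.448972.

0.449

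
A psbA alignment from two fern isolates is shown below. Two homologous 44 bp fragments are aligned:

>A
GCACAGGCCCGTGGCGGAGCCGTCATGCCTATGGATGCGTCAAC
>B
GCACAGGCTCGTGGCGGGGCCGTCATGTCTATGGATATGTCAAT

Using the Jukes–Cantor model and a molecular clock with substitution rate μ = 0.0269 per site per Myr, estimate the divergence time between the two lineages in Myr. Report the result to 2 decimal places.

The sequences differ at 6 of 44 sites (9, 18, 28, 37, 38, 44), so p = 6/44 ≈ 0.136364.
d = −(3/4) ln(1 − 4p/3) = −0.75 ln(1 − 0.181819) = −0.75 ln(0.818181)
  = −0.75 × (-0.200672) = 0.150504 substitutions/site.
Under a molecular clock d = 2μt, so t = d/(2μ) = 0.150504 / (2 × 0.0269) = 2.80 Myr.

2.80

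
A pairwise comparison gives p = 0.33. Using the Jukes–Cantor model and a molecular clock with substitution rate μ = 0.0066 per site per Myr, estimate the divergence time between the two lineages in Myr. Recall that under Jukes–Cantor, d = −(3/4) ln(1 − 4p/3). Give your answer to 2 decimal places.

32.94

d = −(3/4) ln(1 − 4p/3) = −0.75 ln(1 − 0.44) = −0.75 ln(0.56)
  = −0.75 × (-0.579818) = 0.434864 substitutions/site.
Under a molecular clock d = 2μt, so t = d/(2μ) = 0.434864 / (2 × 0.0066) = 32.94 Myr.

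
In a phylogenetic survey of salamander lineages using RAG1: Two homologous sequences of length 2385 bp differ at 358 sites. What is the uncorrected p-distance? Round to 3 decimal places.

p = 358/2385 = 0.150104… ≈ 0.150 (to 3 d.p.).

0.150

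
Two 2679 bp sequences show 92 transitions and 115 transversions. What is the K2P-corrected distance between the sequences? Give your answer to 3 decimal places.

0.082

P = 92/2679 ≈ 0.034341 and Q = 115/2679 ≈ 0.042926.
Under the Kimura two-parameter model, d = −½ ln(1 − 2P − Q) − ¼ ln(1 − 2Q).
1 − 2P − Q = 0.888392, giving −½ ln(0.888392) = 0.059171.
1 − 2Q = 0.914148, giving −¼ ln(0.914148) = 0.022441.
d = 0.059171 + 0.022441 = 0.081612.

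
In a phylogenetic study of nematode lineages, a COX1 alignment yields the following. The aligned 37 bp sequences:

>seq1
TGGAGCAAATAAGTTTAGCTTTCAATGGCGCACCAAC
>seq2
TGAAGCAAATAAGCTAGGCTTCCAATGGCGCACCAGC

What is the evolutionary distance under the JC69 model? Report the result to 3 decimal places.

0.183

The sequences differ at 6 of 37 sites (3, 14, 16, 17, 22, 36), so p = 6/37 ≈ 0.162162.
d = −(3/4) ln(1 − 4p/3) = −0.75 ln(1 − 0.216216) = −0.75 ln(0.783784)
  = −0.75 × (-0.243622) = 0.182717 substitutions/site.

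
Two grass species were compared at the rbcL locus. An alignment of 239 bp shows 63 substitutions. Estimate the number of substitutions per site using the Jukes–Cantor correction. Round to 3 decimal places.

p = 63/239 ≈ 0.263598.
d = −(3/4) ln(1 − 4p/3) = −0.75 ln(1 − 0.351464) = −0.75 ln(0.648536)
  = −0.75 × (-0.433038) = 0.324779 substitutions/site.

0.325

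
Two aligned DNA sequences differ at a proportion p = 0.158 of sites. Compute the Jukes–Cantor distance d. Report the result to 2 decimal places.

0.18

d = −(3/4) ln(1 − 4p/3) = −0.75 ln(1 − 0.210667) = −0.75 ln(0.789333)
  = −0.75 × (-0.236567) = 0.177425 substitutions/site.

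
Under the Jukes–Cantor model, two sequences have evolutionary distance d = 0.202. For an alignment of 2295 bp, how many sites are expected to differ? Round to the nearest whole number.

406

Invert JC69: p = (3/4)(1 − e^(−4d/3)) = 0.75 × (1 − e^(-0.269333)) = 0.75 × (1 − 0.763889) = 0.177083.
Expected differing sites = pL ≈ 0.177083 × 2295 = 406.405485 ≈ 406.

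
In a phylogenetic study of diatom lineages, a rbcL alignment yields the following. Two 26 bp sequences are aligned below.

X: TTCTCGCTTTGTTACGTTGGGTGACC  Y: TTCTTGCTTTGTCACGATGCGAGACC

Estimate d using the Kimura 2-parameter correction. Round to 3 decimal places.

0.222

Of 26 sites, 2 differences are transitions and 3 are transversions, so P = 2/26 ≈ 0.076923 and Q = 3/26 ≈ 0.115385.
Under the Kimura two-parameter model, d = −½ ln(1 − 2P − Q) − ¼ ln(1 − 2Q).
1 − 2P − Q = 0.730769, giving −½ ln(0.730769) = 0.156829.
1 − 2Q = 0.76923, giving −¼ ln(0.76923) = 0.065591.
d = 0.156829 + 0.065591 = 0.222420.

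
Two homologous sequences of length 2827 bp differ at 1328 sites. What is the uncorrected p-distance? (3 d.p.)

p = 1328/2827 = 0.469755… ≈ 0.470 (to 3 d.p.).

0.470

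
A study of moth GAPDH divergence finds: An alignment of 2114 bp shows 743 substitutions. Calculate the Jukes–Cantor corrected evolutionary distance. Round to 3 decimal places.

p = 743/2114 ≈ 0.351466.
d = −(3/4) ln(1 − 4p/3) = −0.75 ln(1 − 0.468621) = −0.75 ln(0.531379)
  = −0.75 × (-0.632280) = 0.474210 substitutions/site.

0.474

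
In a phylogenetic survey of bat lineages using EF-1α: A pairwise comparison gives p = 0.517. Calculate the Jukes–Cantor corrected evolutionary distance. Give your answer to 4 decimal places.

0.8768

d = −(3/4) ln(1 − 4p/3) = −0.75 ln(1 − 0.689333) = −0.75 ln(0.310667)
  = −0.75 × (-1.169034) = 0.876776 substitutions/site.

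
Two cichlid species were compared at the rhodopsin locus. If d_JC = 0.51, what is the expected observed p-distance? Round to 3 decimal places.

p = (3/4)(1 − e^(−4d/3)) = 0.75 × (1 − e^(-0.68)) = 0.75 × (1 − 0.506617) = 0.370037.

0.370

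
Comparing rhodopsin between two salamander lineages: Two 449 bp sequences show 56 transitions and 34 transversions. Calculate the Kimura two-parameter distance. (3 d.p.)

P = 56/449 ≈ 0.124722 and Q = 34/449 ≈ 0.075724.
Under the Kimura two-parameter model, d = −½ ln(1 − 2P − Q) − ¼ ln(1 − 2Q).
1 − 2P − Q = 0.674832, giving −½ ln(0.674832) = 0.196646.
1 − 2Q = 0.848552, giving −¼ ln(0.848552) = 0.041056.
d = 0.196646 + 0.041056 = 0.237702.

0.238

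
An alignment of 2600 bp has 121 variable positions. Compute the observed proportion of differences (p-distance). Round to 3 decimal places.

p = 121/2600 = 0.046538… ≈ 0.047 (to 3 d.p.).

0.047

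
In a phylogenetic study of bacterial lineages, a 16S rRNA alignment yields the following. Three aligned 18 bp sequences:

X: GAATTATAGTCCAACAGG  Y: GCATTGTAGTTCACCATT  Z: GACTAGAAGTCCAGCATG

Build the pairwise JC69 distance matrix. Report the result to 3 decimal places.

X–Y: 6/18 sites differ → p ≈ 0.333333, d = −0.75 ln(1 − 0.444444) = 0.440839 ≈ 0.441.
X–Z: 6/18 sites differ → p ≈ 0.333333, d = −0.75 ln(1 − 0.444444) = 0.440839 ≈ 0.441.
Y–Z: 7/18 sites differ → p ≈ 0.388889, d = −0.75 ln(1 − 0.518519) = 0.548166 ≈ 0.548.

d(X,Y) = 0.441, d(X,Z) = 0.441, d(Y,Z) = 0.548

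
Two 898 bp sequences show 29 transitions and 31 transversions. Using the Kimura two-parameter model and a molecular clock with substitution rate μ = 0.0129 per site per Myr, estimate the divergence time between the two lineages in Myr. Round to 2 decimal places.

2.72

P = 29/898 ≈ 0.032294 and Q = 31/898 ≈ 0.034521.
Under the Kimura two-parameter model, d = −½ ln(1 − 2P − Q) − ¼ ln(1 − 2Q).
1 − 2P − Q = 0.900891, giving −½ ln(0.900891) = 0.052186.
1 − 2Q = 0.930958, giving −¼ ln(0.930958) = 0.017885.
d = 0.052186 + 0.017885 = 0.070071.
Under a molecular clock d = 2μt, so t = d/(2μ) = 0.070071 / (2 × 0.0129) = 2.72 Myr.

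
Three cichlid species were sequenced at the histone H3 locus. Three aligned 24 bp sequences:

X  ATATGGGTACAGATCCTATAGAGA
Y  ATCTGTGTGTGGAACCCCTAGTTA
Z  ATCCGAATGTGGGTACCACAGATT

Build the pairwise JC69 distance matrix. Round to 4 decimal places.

d(X,Y) = 0.6082, d(X,Z) = 0.9607, d(Y,Z) = 0.6082

X–Y: 10/24 sites differ → p ≈ 0.416667, d = −0.75 ln(1 − 0.555556) = 0.608198 ≈ 0.6082.
X–Z: 13/24 sites differ → p ≈ 0.541667, d = −0.75 ln(1 − 0.722223) = 0.960702 ≈ 0.9607.
Y–Z: 10/24 sites differ → p ≈ 0.416667, d = −0.75 ln(1 − 0.555556) = 0.608198 ≈ 0.6082.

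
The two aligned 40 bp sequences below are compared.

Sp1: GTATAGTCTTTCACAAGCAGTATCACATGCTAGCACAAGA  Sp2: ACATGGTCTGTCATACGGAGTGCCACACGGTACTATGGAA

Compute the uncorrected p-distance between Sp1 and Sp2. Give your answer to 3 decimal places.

The sequences differ at 17 of 40 positions.
p = 17/40 = 0.425.

0.425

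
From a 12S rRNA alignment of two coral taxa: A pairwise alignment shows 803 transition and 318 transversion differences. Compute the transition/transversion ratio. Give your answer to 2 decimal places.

R = 803/318 = 2.525157… ≈ 2.53 (to 2 d.p.).

2.53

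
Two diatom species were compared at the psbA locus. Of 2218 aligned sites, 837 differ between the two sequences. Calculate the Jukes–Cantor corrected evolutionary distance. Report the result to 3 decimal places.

0.525

p = 837/2218 ≈ 0.377367.
d = −(3/4) ln(1 − 4p/3) = −0.75 ln(1 − 0.503156) = −0.75 ln(0.496844)
  = −0.75 × (-0.699479) = 0.524609 substitutions/site.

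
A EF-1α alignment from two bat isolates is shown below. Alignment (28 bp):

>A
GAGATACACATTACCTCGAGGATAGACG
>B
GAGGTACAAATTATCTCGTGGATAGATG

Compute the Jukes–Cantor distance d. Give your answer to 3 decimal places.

The sequences differ at 5 of 28 sites (4, 9, 14, 19, 27), so p = 5/28 ≈ 0.178571.
d = −(3/4) ln(1 − 4p/3) = −0.75 ln(1 − 0.238095) = −0.75 ln(0.761905)
  = −0.75 × (-0.271933) = 0.203950 substitutions/site.

0.204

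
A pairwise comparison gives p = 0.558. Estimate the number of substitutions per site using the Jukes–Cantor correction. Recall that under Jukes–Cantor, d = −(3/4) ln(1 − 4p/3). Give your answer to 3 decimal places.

1.022

d = −(3/4) ln(1 − 4p/3) = −0.75 ln(1 − 0.744) = −0.75 ln(0.256)
  = −0.75 × (-1.362578) = 1.021934 substitutions/site.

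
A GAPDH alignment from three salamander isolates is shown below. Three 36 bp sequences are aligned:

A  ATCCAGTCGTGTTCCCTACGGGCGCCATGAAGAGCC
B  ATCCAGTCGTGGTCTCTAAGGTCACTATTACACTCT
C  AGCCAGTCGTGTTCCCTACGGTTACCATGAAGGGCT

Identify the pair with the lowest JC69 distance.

A and C

A–B: 12/36 differ, p = 0.333, d = 0.441.
A–C: 6/36 differ, p = 0.167, d = 0.188.
B–C: 11/36 differ, p = 0.306, d = 0.392.
The smallest distance is between A and C.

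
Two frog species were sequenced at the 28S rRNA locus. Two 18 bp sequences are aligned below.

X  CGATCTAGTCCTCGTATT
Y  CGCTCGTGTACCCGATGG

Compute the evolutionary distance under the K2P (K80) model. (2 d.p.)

Of 18 sites, 1 differences are transitions and 8 are transversions, so P = 1/18 ≈ 0.055556 and Q = 8/18 ≈ 0.444444.
Under the Kimura two-parameter model, d = −½ ln(1 − 2P − Q) − ¼ ln(1 − 2Q).
1 − 2P − Q = 0.444444, giving −½ ln(0.444444) = 0.405466.
1 − 2Q = 0.111112, giving −¼ ln(0.111112) = 0.549304.
d = 0.405466 + 0.549304 = 0.954770.

0.95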